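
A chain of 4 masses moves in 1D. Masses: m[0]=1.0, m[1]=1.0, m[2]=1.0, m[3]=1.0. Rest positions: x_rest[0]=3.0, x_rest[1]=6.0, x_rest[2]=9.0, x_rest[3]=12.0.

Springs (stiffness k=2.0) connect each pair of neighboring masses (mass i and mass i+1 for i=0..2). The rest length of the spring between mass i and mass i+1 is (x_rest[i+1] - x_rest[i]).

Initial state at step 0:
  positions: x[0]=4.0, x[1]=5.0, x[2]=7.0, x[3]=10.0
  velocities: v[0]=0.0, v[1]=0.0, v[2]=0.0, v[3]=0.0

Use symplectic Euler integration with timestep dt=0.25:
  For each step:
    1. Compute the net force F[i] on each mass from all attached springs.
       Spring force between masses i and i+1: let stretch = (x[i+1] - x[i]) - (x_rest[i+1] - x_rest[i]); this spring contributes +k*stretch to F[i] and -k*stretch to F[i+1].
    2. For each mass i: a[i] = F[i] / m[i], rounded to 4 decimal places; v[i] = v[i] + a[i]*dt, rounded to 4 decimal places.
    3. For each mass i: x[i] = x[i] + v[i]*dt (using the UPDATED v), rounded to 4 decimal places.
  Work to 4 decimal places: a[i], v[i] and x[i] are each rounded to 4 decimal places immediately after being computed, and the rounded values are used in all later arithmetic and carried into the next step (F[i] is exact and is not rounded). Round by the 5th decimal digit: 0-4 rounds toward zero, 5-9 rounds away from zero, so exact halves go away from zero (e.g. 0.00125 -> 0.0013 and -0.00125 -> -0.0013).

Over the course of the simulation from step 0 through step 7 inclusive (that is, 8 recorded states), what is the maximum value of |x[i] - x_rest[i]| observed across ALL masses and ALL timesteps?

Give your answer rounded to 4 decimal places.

Answer: 2.0583

Derivation:
Step 0: x=[4.0000 5.0000 7.0000 10.0000] v=[0.0000 0.0000 0.0000 0.0000]
Step 1: x=[3.7500 5.1250 7.1250 10.0000] v=[-1.0000 0.5000 0.5000 0.0000]
Step 2: x=[3.2969 5.3281 7.3594 10.0156] v=[-1.8125 0.8125 0.9375 0.0625]
Step 3: x=[2.7227 5.5313 7.6719 10.0742] v=[-2.2969 0.8126 1.2500 0.2344]
Step 4: x=[2.1246 5.6510 8.0171 10.2075] v=[-2.3926 0.4786 1.3809 0.5333]
Step 5: x=[1.5923 5.6256 8.3404 10.4420] v=[-2.1294 -0.1016 1.2931 0.9381]
Step 6: x=[1.1891 5.4354 8.5870 10.7888] v=[-1.6128 -0.7609 0.9865 1.3873]
Step 7: x=[0.9417 5.1083 8.7149 11.2354] v=[-0.9897 -1.3083 0.5116 1.7864]
Max displacement = 2.0583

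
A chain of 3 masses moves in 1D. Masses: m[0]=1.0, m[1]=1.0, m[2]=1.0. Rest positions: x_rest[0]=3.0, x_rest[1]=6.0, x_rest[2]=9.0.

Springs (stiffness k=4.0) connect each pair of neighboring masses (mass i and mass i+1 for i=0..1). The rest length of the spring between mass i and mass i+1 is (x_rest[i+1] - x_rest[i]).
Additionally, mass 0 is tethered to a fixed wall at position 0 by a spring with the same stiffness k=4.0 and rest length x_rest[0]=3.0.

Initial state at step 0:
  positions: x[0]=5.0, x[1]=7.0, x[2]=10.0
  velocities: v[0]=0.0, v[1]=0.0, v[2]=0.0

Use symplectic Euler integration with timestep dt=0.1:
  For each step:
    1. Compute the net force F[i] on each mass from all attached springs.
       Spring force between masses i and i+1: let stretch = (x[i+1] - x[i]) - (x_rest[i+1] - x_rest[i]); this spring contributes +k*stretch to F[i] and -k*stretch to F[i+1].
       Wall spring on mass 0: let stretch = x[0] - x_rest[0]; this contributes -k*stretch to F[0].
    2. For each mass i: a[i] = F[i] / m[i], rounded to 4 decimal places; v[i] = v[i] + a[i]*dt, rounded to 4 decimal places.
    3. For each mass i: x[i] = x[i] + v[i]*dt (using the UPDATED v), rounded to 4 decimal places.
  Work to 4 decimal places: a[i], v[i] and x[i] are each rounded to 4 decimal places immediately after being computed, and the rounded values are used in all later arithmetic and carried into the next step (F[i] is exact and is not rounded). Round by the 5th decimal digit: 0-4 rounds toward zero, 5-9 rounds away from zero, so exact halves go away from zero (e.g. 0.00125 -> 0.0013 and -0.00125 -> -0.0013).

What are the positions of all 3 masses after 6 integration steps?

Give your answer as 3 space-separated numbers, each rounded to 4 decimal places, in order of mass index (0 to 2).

Step 0: x=[5.0000 7.0000 10.0000] v=[0.0000 0.0000 0.0000]
Step 1: x=[4.8800 7.0400 10.0000] v=[-1.2000 0.4000 0.0000]
Step 2: x=[4.6512 7.1120 10.0016] v=[-2.2880 0.7200 0.0160]
Step 3: x=[4.3348 7.2012 10.0076] v=[-3.1642 0.8915 0.0602]
Step 4: x=[3.9596 7.2880 10.0214] v=[-3.7516 0.8675 0.1376]
Step 5: x=[3.5592 7.3510 10.0458] v=[-4.0041 0.6295 0.2442]
Step 6: x=[3.1681 7.3701 10.0824] v=[-3.9111 0.1907 0.3663]

Answer: 3.1681 7.3701 10.0824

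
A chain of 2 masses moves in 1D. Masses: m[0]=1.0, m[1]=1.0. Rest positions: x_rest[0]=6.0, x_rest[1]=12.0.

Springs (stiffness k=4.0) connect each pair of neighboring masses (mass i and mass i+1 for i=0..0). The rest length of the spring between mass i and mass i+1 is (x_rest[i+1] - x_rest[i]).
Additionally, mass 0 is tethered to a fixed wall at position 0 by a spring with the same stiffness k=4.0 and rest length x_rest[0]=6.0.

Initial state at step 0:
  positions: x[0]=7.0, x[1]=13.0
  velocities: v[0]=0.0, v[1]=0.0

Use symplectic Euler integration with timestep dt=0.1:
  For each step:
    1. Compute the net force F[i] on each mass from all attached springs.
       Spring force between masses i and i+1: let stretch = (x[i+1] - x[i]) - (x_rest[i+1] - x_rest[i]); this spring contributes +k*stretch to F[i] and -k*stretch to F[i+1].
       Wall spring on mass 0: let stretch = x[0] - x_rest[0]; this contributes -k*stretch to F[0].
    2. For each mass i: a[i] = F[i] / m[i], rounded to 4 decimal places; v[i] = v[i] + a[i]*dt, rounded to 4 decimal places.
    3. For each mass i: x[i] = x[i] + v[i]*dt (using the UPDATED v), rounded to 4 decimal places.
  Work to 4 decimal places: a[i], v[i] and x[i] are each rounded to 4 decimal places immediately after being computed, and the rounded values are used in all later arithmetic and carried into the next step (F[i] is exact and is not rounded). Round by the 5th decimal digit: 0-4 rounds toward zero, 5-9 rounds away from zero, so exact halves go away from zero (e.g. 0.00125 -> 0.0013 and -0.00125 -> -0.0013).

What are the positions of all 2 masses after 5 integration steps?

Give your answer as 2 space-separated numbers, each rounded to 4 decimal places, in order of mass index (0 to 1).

Answer: 6.5033 12.9492

Derivation:
Step 0: x=[7.0000 13.0000] v=[0.0000 0.0000]
Step 1: x=[6.9600 13.0000] v=[-0.4000 0.0000]
Step 2: x=[6.8832 12.9984] v=[-0.7680 -0.0160]
Step 3: x=[6.7757 12.9922] v=[-1.0752 -0.0621]
Step 4: x=[6.6458 12.9773] v=[-1.2989 -0.1487]
Step 5: x=[6.5033 12.9492] v=[-1.4246 -0.2813]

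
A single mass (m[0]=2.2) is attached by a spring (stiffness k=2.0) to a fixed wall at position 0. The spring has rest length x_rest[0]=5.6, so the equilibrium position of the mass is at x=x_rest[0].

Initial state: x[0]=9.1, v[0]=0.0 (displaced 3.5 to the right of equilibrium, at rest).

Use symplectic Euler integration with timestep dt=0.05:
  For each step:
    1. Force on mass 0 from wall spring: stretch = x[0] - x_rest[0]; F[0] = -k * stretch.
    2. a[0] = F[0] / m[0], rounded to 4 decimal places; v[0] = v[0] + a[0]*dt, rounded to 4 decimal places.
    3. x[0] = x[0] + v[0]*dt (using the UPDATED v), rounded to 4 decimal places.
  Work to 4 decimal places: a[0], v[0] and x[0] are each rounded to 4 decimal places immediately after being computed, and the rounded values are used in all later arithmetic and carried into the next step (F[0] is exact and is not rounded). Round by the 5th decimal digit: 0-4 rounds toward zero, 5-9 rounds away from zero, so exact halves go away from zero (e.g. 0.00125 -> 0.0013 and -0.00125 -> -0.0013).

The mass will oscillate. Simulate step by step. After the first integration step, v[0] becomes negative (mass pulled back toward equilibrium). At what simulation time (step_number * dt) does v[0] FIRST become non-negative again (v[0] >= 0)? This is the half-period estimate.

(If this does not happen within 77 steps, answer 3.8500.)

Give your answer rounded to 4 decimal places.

Step 0: x=[9.1000] v=[0.0000]
Step 1: x=[9.0920] v=[-0.1591]
Step 2: x=[9.0761] v=[-0.3178]
Step 3: x=[9.0523] v=[-0.4758]
Step 4: x=[9.0207] v=[-0.6327]
Step 5: x=[8.9813] v=[-0.7882]
Step 6: x=[8.9342] v=[-0.9419]
Step 7: x=[8.8795] v=[-1.0935]
Step 8: x=[8.8174] v=[-1.2426]
Step 9: x=[8.7480] v=[-1.3888]
Step 10: x=[8.6714] v=[-1.5319]
Step 11: x=[8.5878] v=[-1.6715]
Step 12: x=[8.4974] v=[-1.8073]
Step 13: x=[8.4005] v=[-1.9390]
Step 14: x=[8.2972] v=[-2.0663]
Step 15: x=[8.1878] v=[-2.1889]
Step 16: x=[8.0725] v=[-2.3065]
Step 17: x=[7.9516] v=[-2.4189]
Step 18: x=[7.8253] v=[-2.5258]
Step 19: x=[7.6940] v=[-2.6270]
Step 20: x=[7.5579] v=[-2.7222]
Step 21: x=[7.4173] v=[-2.8112]
Step 22: x=[7.2726] v=[-2.8938]
Step 23: x=[7.1241] v=[-2.9698]
Step 24: x=[6.9721] v=[-3.0391]
Step 25: x=[6.8170] v=[-3.1015]
Step 26: x=[6.6592] v=[-3.1568]
Step 27: x=[6.4990] v=[-3.2049]
Step 28: x=[6.3367] v=[-3.2458]
Step 29: x=[6.1727] v=[-3.2793]
Step 30: x=[6.0074] v=[-3.3053]
Step 31: x=[5.8412] v=[-3.3238]
Step 32: x=[5.6745] v=[-3.3348]
Step 33: x=[5.5076] v=[-3.3382]
Step 34: x=[5.3409] v=[-3.3340]
Step 35: x=[5.1748] v=[-3.3222]
Step 36: x=[5.0097] v=[-3.3029]
Step 37: x=[4.8459] v=[-3.2761]
Step 38: x=[4.6838] v=[-3.2418]
Step 39: x=[4.5238] v=[-3.2002]
Step 40: x=[4.3662] v=[-3.1513]
Step 41: x=[4.2114] v=[-3.0952]
Step 42: x=[4.0598] v=[-3.0321]
Step 43: x=[3.9117] v=[-2.9621]
Step 44: x=[3.7674] v=[-2.8854]
Step 45: x=[3.6273] v=[-2.8021]
Step 46: x=[3.4917] v=[-2.7124]
Step 47: x=[3.3609] v=[-2.6166]
Step 48: x=[3.2352] v=[-2.5148]
Step 49: x=[3.1148] v=[-2.4073]
Step 50: x=[3.0001] v=[-2.2943]
Step 51: x=[2.8913] v=[-2.1761]
Step 52: x=[2.7887] v=[-2.0530]
Step 53: x=[2.6924] v=[-1.9252]
Step 54: x=[2.6028] v=[-1.7930]
Step 55: x=[2.5200] v=[-1.6568]
Step 56: x=[2.4442] v=[-1.5168]
Step 57: x=[2.3755] v=[-1.3734]
Step 58: x=[2.3142] v=[-1.2268]
Step 59: x=[2.2603] v=[-1.0774]
Step 60: x=[2.2140] v=[-0.9256]
Step 61: x=[2.1754] v=[-0.7717]
Step 62: x=[2.1446] v=[-0.6160]
Step 63: x=[2.1217] v=[-0.4589]
Step 64: x=[2.1067] v=[-0.3008]
Step 65: x=[2.0996] v=[-0.1420]
Step 66: x=[2.1005] v=[0.0171]
First v>=0 after going negative at step 66, time=3.3000

Answer: 3.3000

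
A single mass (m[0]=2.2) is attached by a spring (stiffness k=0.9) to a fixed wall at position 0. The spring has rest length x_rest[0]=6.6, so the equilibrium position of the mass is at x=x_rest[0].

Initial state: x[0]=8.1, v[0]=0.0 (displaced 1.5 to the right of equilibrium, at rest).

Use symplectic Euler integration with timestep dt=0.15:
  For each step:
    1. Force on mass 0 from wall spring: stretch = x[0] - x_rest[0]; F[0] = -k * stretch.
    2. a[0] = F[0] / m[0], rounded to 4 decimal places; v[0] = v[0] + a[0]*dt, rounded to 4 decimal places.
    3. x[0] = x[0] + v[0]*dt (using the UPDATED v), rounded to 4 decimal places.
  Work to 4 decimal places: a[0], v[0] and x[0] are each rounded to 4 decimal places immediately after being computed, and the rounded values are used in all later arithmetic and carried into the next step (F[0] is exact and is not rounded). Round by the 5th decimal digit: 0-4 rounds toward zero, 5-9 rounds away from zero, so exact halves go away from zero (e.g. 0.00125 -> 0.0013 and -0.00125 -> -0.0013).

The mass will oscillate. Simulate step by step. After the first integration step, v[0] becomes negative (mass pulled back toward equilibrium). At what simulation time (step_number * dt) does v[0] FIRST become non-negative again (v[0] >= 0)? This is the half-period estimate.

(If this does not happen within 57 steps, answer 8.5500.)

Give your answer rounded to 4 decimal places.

Step 0: x=[8.1000] v=[0.0000]
Step 1: x=[8.0862] v=[-0.0920]
Step 2: x=[8.0587] v=[-0.1832]
Step 3: x=[8.0178] v=[-0.2727]
Step 4: x=[7.9638] v=[-0.3597]
Step 5: x=[7.8973] v=[-0.4434]
Step 6: x=[7.8189] v=[-0.5230]
Step 7: x=[7.7292] v=[-0.5978]
Step 8: x=[7.6291] v=[-0.6671]
Step 9: x=[7.5196] v=[-0.7303]
Step 10: x=[7.4016] v=[-0.7867]
Step 11: x=[7.2762] v=[-0.8359]
Step 12: x=[7.1446] v=[-0.8774]
Step 13: x=[7.0080] v=[-0.9108]
Step 14: x=[6.8676] v=[-0.9358]
Step 15: x=[6.7248] v=[-0.9522]
Step 16: x=[6.5808] v=[-0.9599]
Step 17: x=[6.4370] v=[-0.9587]
Step 18: x=[6.2947] v=[-0.9487]
Step 19: x=[6.1552] v=[-0.9300]
Step 20: x=[6.0198] v=[-0.9027]
Step 21: x=[5.8897] v=[-0.8671]
Step 22: x=[5.7662] v=[-0.8235]
Step 23: x=[5.6504] v=[-0.7723]
Step 24: x=[5.5433] v=[-0.7140]
Step 25: x=[5.4459] v=[-0.6492]
Step 26: x=[5.3591] v=[-0.5784]
Step 27: x=[5.2838] v=[-0.5023]
Step 28: x=[5.2206] v=[-0.4215]
Step 29: x=[5.1701] v=[-0.3369]
Step 30: x=[5.1327] v=[-0.2492]
Step 31: x=[5.1088] v=[-0.1592]
Step 32: x=[5.0986] v=[-0.0677]
Step 33: x=[5.1023] v=[0.0244]
First v>=0 after going negative at step 33, time=4.9500

Answer: 4.9500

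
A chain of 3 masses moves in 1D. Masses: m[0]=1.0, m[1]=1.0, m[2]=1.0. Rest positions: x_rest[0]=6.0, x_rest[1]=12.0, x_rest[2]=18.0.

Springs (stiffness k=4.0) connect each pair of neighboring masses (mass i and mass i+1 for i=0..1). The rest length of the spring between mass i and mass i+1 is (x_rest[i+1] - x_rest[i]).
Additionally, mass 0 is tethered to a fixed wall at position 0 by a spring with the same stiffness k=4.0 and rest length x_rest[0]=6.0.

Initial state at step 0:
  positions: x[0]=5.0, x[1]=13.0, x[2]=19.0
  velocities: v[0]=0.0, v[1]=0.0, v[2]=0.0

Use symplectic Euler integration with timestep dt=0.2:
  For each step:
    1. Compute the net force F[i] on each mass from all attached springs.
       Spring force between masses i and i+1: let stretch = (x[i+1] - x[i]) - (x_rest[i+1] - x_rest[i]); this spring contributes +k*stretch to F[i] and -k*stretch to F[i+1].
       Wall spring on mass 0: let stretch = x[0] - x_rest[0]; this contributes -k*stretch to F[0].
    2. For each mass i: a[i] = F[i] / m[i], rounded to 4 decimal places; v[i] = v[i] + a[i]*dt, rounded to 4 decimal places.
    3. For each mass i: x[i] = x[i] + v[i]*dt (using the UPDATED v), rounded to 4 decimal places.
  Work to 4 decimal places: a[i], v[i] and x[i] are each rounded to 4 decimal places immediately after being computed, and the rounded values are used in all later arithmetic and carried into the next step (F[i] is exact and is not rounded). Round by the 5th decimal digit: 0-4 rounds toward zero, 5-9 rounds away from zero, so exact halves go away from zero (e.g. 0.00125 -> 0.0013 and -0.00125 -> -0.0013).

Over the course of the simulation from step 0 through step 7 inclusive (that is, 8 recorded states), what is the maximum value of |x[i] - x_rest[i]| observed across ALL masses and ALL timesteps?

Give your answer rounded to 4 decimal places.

Step 0: x=[5.0000 13.0000 19.0000] v=[0.0000 0.0000 0.0000]
Step 1: x=[5.4800 12.6800 19.0000] v=[2.4000 -1.6000 0.0000]
Step 2: x=[6.2352 12.2192 18.9488] v=[3.7760 -2.3040 -0.2560]
Step 3: x=[6.9502 11.8777 18.7809] v=[3.5750 -1.7075 -0.8397]
Step 4: x=[7.3416 11.8523 18.4684] v=[1.9568 -0.1269 -1.5623]
Step 5: x=[7.2800 12.1638 18.0574] v=[-0.3079 1.5574 -2.0552]
Step 6: x=[6.8350 12.6368 17.6634] v=[-2.2249 2.3652 -1.9701]
Step 7: x=[6.2247 12.9858 17.4251] v=[-3.0515 1.7450 -1.1914]
Max displacement = 1.3416

Answer: 1.3416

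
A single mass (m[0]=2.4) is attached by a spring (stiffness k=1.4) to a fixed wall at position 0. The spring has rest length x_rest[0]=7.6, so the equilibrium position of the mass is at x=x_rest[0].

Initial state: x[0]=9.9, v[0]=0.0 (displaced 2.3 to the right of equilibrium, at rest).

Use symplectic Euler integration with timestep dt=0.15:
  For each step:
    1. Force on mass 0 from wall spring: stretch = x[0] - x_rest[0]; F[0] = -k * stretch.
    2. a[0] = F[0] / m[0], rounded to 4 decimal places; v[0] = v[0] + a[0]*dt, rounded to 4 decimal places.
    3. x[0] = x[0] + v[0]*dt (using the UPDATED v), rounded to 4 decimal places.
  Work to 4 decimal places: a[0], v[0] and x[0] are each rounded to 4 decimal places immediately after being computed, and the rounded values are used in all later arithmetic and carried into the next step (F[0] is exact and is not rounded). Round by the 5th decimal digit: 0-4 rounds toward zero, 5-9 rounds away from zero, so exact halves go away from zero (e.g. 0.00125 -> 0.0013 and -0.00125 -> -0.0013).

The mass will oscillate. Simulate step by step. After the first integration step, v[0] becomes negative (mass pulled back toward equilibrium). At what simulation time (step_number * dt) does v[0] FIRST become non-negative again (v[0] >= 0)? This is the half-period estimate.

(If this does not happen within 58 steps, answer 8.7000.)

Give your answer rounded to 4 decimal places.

Step 0: x=[9.9000] v=[0.0000]
Step 1: x=[9.8698] v=[-0.2013]
Step 2: x=[9.8098] v=[-0.3999]
Step 3: x=[9.7208] v=[-0.5933]
Step 4: x=[9.6040] v=[-0.7789]
Step 5: x=[9.4609] v=[-0.9543]
Step 6: x=[9.2933] v=[-1.1171]
Step 7: x=[9.1035] v=[-1.2653]
Step 8: x=[8.8940] v=[-1.3969]
Step 9: x=[8.6675] v=[-1.5101]
Step 10: x=[8.4270] v=[-1.6035]
Step 11: x=[8.1756] v=[-1.6759]
Step 12: x=[7.9167] v=[-1.7263]
Step 13: x=[7.6536] v=[-1.7540]
Step 14: x=[7.3898] v=[-1.7587]
Step 15: x=[7.1288] v=[-1.7403]
Step 16: x=[6.8739] v=[-1.6991]
Step 17: x=[6.6286] v=[-1.6356]
Step 18: x=[6.3960] v=[-1.5506]
Step 19: x=[6.1792] v=[-1.4453]
Step 20: x=[5.9811] v=[-1.3210]
Step 21: x=[5.8042] v=[-1.1793]
Step 22: x=[5.6509] v=[-1.0222]
Step 23: x=[5.5231] v=[-0.8517]
Step 24: x=[5.4226] v=[-0.6700]
Step 25: x=[5.3507] v=[-0.4795]
Step 26: x=[5.3083] v=[-0.2827]
Step 27: x=[5.2960] v=[-0.0822]
Step 28: x=[5.3139] v=[0.1194]
First v>=0 after going negative at step 28, time=4.2000

Answer: 4.2000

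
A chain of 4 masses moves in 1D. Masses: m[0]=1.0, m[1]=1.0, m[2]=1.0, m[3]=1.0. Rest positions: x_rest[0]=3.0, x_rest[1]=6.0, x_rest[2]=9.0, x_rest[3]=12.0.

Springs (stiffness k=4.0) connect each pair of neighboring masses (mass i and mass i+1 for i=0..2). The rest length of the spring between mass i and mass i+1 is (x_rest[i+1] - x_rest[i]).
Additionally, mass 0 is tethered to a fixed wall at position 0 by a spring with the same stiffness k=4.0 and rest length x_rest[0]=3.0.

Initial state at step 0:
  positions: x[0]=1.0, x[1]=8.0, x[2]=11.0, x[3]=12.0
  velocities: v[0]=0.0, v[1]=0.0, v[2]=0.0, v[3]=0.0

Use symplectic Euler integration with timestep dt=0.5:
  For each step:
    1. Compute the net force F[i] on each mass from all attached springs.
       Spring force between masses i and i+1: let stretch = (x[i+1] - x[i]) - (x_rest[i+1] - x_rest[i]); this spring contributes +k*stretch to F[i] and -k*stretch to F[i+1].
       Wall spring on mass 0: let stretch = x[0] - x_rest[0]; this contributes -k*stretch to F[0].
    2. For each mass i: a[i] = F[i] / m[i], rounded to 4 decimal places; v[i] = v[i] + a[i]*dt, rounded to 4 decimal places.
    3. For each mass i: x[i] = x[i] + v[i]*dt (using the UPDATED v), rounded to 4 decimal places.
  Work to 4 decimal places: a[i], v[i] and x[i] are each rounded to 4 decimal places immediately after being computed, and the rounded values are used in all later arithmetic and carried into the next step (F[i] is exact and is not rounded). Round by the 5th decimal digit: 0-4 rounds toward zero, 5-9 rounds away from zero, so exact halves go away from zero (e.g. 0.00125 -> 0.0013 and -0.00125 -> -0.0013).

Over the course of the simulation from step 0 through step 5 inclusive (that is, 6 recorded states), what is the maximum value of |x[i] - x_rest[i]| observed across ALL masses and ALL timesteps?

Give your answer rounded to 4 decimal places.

Answer: 4.0000

Derivation:
Step 0: x=[1.0000 8.0000 11.0000 12.0000] v=[0.0000 0.0000 0.0000 0.0000]
Step 1: x=[7.0000 4.0000 9.0000 14.0000] v=[12.0000 -8.0000 -4.0000 4.0000]
Step 2: x=[3.0000 8.0000 7.0000 14.0000] v=[-8.0000 8.0000 -4.0000 0.0000]
Step 3: x=[1.0000 6.0000 13.0000 10.0000] v=[-4.0000 -4.0000 12.0000 -8.0000]
Step 4: x=[3.0000 6.0000 9.0000 12.0000] v=[4.0000 0.0000 -8.0000 4.0000]
Step 5: x=[5.0000 6.0000 5.0000 14.0000] v=[4.0000 0.0000 -8.0000 4.0000]
Max displacement = 4.0000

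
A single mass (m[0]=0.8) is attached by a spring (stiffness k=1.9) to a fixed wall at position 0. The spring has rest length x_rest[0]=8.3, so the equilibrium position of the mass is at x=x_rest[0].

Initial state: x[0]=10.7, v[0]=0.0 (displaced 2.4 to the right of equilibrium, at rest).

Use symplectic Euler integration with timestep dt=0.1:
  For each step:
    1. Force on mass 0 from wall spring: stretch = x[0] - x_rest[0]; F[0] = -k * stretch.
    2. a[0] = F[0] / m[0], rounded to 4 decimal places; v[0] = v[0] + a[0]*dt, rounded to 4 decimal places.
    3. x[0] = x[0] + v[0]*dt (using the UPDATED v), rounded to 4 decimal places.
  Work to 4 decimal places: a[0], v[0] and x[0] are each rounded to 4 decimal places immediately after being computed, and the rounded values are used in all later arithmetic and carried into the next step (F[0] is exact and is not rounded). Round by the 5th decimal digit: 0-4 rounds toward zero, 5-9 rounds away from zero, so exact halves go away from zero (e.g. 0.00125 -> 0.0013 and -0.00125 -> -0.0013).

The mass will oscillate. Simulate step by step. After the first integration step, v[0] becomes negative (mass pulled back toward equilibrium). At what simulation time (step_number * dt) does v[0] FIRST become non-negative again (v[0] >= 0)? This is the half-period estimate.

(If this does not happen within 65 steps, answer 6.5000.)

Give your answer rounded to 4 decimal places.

Answer: 2.1000

Derivation:
Step 0: x=[10.7000] v=[0.0000]
Step 1: x=[10.6430] v=[-0.5700]
Step 2: x=[10.5304] v=[-1.1265]
Step 3: x=[10.3648] v=[-1.6562]
Step 4: x=[10.1501] v=[-2.1466]
Step 5: x=[9.8915] v=[-2.5860]
Step 6: x=[9.5951] v=[-2.9640]
Step 7: x=[9.2679] v=[-3.2716]
Step 8: x=[8.9178] v=[-3.5015]
Step 9: x=[8.5530] v=[-3.6482]
Step 10: x=[8.1822] v=[-3.7083]
Step 11: x=[7.8142] v=[-3.6803]
Step 12: x=[7.4577] v=[-3.5649]
Step 13: x=[7.1212] v=[-3.3649]
Step 14: x=[6.8127] v=[-3.0849]
Step 15: x=[6.5395] v=[-2.7317]
Step 16: x=[6.3081] v=[-2.3136]
Step 17: x=[6.1241] v=[-1.8405]
Step 18: x=[5.9917] v=[-1.3237]
Step 19: x=[5.9142] v=[-0.7755]
Step 20: x=[5.8933] v=[-0.2089]
Step 21: x=[5.9296] v=[0.3627]
First v>=0 after going negative at step 21, time=2.1000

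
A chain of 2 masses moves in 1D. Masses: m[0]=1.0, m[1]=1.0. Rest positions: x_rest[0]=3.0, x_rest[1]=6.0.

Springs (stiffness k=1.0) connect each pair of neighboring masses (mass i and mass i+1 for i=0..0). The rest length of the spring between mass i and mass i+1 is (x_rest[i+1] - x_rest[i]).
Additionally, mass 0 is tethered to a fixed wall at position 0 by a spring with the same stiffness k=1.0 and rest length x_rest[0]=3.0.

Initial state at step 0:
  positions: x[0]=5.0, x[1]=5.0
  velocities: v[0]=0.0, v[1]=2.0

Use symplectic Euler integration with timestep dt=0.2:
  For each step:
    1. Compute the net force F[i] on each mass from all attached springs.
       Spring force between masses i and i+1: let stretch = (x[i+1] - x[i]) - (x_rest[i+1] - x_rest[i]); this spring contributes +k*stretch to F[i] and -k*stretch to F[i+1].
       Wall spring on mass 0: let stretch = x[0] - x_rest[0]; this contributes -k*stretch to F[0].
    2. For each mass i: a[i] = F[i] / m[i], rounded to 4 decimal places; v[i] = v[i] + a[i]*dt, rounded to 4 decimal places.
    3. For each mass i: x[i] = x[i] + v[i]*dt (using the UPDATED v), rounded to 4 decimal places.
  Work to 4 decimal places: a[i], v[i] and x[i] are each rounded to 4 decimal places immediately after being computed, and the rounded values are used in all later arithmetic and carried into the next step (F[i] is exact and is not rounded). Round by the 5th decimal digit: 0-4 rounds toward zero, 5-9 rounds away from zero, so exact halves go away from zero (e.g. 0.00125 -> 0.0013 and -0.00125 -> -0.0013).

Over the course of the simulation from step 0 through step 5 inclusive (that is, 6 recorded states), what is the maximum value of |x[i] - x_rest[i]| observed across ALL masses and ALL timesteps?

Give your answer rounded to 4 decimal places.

Answer: 2.0942

Derivation:
Step 0: x=[5.0000 5.0000] v=[0.0000 2.0000]
Step 1: x=[4.8000 5.5200] v=[-1.0000 2.6000]
Step 2: x=[4.4368 6.1312] v=[-1.8160 3.0560]
Step 3: x=[3.9639 6.7946] v=[-2.3645 3.3171]
Step 4: x=[3.4457 7.4648] v=[-2.5911 3.3510]
Step 5: x=[2.9504 8.0942] v=[-2.4764 3.1472]
Max displacement = 2.0942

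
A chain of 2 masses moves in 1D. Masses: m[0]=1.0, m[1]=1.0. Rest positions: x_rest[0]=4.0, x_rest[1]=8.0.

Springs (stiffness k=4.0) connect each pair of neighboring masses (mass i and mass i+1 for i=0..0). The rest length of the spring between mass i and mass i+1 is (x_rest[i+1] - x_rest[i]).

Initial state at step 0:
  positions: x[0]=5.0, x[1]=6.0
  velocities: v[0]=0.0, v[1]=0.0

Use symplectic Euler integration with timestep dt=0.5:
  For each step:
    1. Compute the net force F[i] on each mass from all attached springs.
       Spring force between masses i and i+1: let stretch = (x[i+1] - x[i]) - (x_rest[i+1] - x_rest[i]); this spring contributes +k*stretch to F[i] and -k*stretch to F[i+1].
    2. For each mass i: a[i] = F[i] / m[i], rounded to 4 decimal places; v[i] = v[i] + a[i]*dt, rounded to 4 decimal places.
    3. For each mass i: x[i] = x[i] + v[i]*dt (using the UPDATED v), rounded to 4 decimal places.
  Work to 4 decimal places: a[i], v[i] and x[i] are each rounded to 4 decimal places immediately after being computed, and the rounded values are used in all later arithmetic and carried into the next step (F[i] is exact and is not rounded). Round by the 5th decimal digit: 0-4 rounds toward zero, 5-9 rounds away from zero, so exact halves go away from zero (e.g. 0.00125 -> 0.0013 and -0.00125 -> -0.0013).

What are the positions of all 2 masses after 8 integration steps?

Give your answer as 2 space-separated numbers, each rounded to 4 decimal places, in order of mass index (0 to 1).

Answer: 5.0000 6.0000

Derivation:
Step 0: x=[5.0000 6.0000] v=[0.0000 0.0000]
Step 1: x=[2.0000 9.0000] v=[-6.0000 6.0000]
Step 2: x=[2.0000 9.0000] v=[0.0000 0.0000]
Step 3: x=[5.0000 6.0000] v=[6.0000 -6.0000]
Step 4: x=[5.0000 6.0000] v=[0.0000 0.0000]
Step 5: x=[2.0000 9.0000] v=[-6.0000 6.0000]
Step 6: x=[2.0000 9.0000] v=[0.0000 0.0000]
Step 7: x=[5.0000 6.0000] v=[6.0000 -6.0000]
Step 8: x=[5.0000 6.0000] v=[0.0000 0.0000]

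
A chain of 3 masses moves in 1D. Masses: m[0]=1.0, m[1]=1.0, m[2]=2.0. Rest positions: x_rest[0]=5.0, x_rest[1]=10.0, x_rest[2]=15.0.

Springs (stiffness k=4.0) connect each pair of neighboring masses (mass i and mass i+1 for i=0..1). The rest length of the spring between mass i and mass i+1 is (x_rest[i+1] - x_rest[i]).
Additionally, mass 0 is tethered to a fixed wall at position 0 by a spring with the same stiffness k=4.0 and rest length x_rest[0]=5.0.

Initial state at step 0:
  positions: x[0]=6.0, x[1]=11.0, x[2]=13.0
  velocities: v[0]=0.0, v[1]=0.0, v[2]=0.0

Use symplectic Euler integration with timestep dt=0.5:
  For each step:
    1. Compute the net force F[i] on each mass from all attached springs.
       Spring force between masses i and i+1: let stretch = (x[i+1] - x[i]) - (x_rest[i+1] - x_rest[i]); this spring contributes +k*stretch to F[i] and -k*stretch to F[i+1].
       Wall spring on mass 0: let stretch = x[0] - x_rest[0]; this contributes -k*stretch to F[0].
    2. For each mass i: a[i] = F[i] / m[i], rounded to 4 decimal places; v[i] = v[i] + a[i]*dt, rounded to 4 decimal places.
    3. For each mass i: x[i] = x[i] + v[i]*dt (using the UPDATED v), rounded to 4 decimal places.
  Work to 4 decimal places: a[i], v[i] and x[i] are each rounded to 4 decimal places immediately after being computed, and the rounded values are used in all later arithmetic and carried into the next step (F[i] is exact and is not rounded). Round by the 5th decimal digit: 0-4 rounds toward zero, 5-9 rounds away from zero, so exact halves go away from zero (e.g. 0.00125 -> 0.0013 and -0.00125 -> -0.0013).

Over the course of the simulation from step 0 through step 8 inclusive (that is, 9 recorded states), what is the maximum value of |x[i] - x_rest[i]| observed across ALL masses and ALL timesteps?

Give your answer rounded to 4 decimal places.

Step 0: x=[6.0000 11.0000 13.0000] v=[0.0000 0.0000 0.0000]
Step 1: x=[5.0000 8.0000 14.5000] v=[-2.0000 -6.0000 3.0000]
Step 2: x=[2.0000 8.5000 15.2500] v=[-6.0000 1.0000 1.5000]
Step 3: x=[3.5000 9.2500 15.1250] v=[3.0000 1.5000 -0.2500]
Step 4: x=[7.2500 10.1250 14.5625] v=[7.5000 1.7500 -1.1250]
Step 5: x=[6.6250 12.5625 14.2813] v=[-1.2500 4.8750 -0.5625]
Step 6: x=[5.3125 10.7813 15.6407] v=[-2.6250 -3.5624 2.7187]
Step 7: x=[4.1563 8.3907 17.0704] v=[-2.3124 -4.7812 2.8593]
Step 8: x=[3.0782 10.4454 16.6602] v=[-2.1562 4.1094 -0.8204]
Max displacement = 3.0000

Answer: 3.0000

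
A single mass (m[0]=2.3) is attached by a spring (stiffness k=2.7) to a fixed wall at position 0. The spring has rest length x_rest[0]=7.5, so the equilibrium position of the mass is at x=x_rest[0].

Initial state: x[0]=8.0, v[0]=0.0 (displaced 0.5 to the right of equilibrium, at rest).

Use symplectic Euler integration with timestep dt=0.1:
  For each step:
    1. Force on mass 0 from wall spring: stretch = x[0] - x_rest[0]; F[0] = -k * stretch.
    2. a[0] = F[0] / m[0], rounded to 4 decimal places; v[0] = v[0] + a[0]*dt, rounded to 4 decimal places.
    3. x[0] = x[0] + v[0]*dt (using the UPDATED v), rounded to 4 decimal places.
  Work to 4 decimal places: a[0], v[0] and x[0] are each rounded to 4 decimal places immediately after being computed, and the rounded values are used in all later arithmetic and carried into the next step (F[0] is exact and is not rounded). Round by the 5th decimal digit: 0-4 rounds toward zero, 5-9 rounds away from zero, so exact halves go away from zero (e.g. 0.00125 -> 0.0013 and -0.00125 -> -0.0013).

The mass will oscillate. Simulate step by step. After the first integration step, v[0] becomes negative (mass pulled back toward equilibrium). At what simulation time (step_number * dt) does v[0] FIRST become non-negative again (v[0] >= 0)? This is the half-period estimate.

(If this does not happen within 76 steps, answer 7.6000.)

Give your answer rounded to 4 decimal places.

Answer: 2.9000

Derivation:
Step 0: x=[8.0000] v=[0.0000]
Step 1: x=[7.9941] v=[-0.0587]
Step 2: x=[7.9824] v=[-0.1167]
Step 3: x=[7.9651] v=[-0.1733]
Step 4: x=[7.9423] v=[-0.2279]
Step 5: x=[7.9143] v=[-0.2798]
Step 6: x=[7.8815] v=[-0.3284]
Step 7: x=[7.8442] v=[-0.3732]
Step 8: x=[7.8028] v=[-0.4136]
Step 9: x=[7.7579] v=[-0.4492]
Step 10: x=[7.7100] v=[-0.4795]
Step 11: x=[7.6596] v=[-0.5042]
Step 12: x=[7.6073] v=[-0.5229]
Step 13: x=[7.5538] v=[-0.5355]
Step 14: x=[7.4996] v=[-0.5418]
Step 15: x=[7.4454] v=[-0.5418]
Step 16: x=[7.3919] v=[-0.5354]
Step 17: x=[7.3396] v=[-0.5227]
Step 18: x=[7.2892] v=[-0.5039]
Step 19: x=[7.2413] v=[-0.4792]
Step 20: x=[7.1964] v=[-0.4488]
Step 21: x=[7.1551] v=[-0.4132]
Step 22: x=[7.1178] v=[-0.3727]
Step 23: x=[7.0850] v=[-0.3278]
Step 24: x=[7.0571] v=[-0.2791]
Step 25: x=[7.0344] v=[-0.2271]
Step 26: x=[7.0172] v=[-0.1724]
Step 27: x=[7.0056] v=[-0.1157]
Step 28: x=[6.9998] v=[-0.0577]
Step 29: x=[6.9999] v=[0.0010]
First v>=0 after going negative at step 29, time=2.9000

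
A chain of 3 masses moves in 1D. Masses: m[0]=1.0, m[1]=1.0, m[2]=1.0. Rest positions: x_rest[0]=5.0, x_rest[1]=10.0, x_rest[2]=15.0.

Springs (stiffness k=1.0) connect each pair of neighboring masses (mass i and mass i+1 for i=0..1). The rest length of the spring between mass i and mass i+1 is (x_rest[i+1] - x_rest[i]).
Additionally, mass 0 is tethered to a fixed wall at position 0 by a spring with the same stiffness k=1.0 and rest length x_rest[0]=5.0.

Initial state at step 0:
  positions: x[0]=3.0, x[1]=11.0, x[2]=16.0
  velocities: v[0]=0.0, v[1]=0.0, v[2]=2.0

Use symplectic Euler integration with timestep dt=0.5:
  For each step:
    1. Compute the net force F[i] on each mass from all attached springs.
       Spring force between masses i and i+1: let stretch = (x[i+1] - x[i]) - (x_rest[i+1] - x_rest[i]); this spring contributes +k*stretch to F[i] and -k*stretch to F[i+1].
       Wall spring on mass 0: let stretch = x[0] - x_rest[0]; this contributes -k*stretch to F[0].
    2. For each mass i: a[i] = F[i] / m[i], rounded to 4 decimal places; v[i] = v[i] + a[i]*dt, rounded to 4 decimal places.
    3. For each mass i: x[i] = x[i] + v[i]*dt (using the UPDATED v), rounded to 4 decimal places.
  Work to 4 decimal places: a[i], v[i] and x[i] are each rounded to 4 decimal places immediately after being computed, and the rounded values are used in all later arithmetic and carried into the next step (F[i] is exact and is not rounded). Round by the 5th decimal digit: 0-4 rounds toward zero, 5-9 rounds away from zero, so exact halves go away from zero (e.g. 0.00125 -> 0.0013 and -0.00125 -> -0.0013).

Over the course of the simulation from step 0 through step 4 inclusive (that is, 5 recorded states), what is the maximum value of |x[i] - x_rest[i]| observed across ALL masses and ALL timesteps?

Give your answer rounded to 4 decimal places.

Step 0: x=[3.0000 11.0000 16.0000] v=[0.0000 0.0000 2.0000]
Step 1: x=[4.2500 10.2500 17.0000] v=[2.5000 -1.5000 2.0000]
Step 2: x=[5.9375 9.6875 17.5625] v=[3.3750 -1.1250 1.1250]
Step 3: x=[7.0782 10.1563 17.4063] v=[2.2813 0.9375 -0.3125]
Step 4: x=[7.2189 11.6681 16.6876] v=[0.2813 3.0235 -1.4375]
Max displacement = 2.5625

Answer: 2.5625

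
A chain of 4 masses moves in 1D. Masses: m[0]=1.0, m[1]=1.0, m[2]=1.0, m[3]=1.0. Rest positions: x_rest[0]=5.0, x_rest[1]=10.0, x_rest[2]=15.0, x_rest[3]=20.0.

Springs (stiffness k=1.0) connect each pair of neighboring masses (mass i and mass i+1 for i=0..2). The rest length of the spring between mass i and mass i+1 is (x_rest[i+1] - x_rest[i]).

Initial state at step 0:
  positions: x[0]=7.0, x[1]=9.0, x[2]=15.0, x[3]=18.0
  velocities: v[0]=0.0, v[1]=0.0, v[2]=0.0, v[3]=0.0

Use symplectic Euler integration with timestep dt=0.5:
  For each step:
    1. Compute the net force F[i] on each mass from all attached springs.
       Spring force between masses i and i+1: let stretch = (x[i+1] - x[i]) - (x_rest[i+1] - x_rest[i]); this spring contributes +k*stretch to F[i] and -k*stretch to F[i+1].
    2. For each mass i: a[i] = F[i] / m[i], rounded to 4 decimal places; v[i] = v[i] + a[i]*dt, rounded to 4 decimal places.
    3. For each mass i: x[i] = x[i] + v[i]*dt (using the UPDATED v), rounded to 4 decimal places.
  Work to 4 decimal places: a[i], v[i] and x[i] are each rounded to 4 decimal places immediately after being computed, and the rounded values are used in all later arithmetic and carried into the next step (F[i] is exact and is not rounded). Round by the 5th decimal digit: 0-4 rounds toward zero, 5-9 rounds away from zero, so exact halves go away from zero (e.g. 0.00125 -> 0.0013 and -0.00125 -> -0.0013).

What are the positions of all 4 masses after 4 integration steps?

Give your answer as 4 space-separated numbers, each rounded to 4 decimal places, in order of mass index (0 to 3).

Answer: 4.0313 10.3985 14.6329 19.9376

Derivation:
Step 0: x=[7.0000 9.0000 15.0000 18.0000] v=[0.0000 0.0000 0.0000 0.0000]
Step 1: x=[6.2500 10.0000 14.2500 18.5000] v=[-1.5000 2.0000 -1.5000 1.0000]
Step 2: x=[5.1875 11.1250 13.5000 19.1875] v=[-2.1250 2.2500 -1.5000 1.3750]
Step 3: x=[4.3594 11.3594 13.5782 19.7032] v=[-1.6563 0.4688 0.1563 1.0313]
Step 4: x=[4.0313 10.3985 14.6329 19.9376] v=[-0.6563 -1.9218 2.1094 0.4688]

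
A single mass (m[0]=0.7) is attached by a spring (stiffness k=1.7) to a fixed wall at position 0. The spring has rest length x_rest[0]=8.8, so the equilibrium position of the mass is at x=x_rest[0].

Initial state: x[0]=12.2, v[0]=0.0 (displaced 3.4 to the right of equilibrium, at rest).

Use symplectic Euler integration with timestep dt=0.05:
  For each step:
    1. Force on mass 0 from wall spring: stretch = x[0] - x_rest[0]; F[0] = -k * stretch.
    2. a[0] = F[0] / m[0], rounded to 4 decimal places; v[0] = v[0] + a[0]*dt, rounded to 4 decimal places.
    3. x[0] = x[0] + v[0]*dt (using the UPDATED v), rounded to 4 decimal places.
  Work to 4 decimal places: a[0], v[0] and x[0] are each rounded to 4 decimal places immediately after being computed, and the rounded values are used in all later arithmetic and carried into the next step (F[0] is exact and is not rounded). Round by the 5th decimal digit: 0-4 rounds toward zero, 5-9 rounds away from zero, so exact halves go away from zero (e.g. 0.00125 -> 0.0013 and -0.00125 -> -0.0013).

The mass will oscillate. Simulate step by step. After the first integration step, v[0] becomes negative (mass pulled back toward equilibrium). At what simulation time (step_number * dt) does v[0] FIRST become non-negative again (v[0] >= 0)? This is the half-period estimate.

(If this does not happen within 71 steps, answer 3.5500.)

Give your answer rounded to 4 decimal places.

Step 0: x=[12.2000] v=[0.0000]
Step 1: x=[12.1794] v=[-0.4129]
Step 2: x=[12.1382] v=[-0.8233]
Step 3: x=[12.0768] v=[-1.2287]
Step 4: x=[11.9955] v=[-1.6266]
Step 5: x=[11.8948] v=[-2.0146]
Step 6: x=[11.7753] v=[-2.3904]
Step 7: x=[11.6377] v=[-2.7517]
Step 8: x=[11.4829] v=[-3.0963]
Step 9: x=[11.3118] v=[-3.4221]
Step 10: x=[11.1254] v=[-3.7271]
Step 11: x=[10.9249] v=[-4.0095]
Step 12: x=[10.7115] v=[-4.2675]
Step 13: x=[10.4865] v=[-4.4996]
Step 14: x=[10.2513] v=[-4.7044]
Step 15: x=[10.0073] v=[-4.8806]
Step 16: x=[9.7559] v=[-5.0272]
Step 17: x=[9.4987] v=[-5.1433]
Step 18: x=[9.2373] v=[-5.2281]
Step 19: x=[8.9732] v=[-5.2812]
Step 20: x=[8.7081] v=[-5.3022]
Step 21: x=[8.4436] v=[-5.2910]
Step 22: x=[8.1812] v=[-5.2477]
Step 23: x=[7.9226] v=[-5.1726]
Step 24: x=[7.6693] v=[-5.0661]
Step 25: x=[7.4229] v=[-4.9288]
Step 26: x=[7.1848] v=[-4.7616]
Step 27: x=[6.9565] v=[-4.5655]
Step 28: x=[6.7394] v=[-4.3416]
Step 29: x=[6.5348] v=[-4.0914]
Step 30: x=[6.3440] v=[-3.8163]
Step 31: x=[6.1681] v=[-3.5181]
Step 32: x=[6.0082] v=[-3.1985]
Step 33: x=[5.8652] v=[-2.8595]
Step 34: x=[5.7400] v=[-2.5031]
Step 35: x=[5.6334] v=[-2.1315]
Step 36: x=[5.5461] v=[-1.7470]
Step 37: x=[5.4785] v=[-1.3519]
Step 38: x=[5.4311] v=[-0.9486]
Step 39: x=[5.4041] v=[-0.5395]
Step 40: x=[5.3977] v=[-0.1271]
Step 41: x=[5.4120] v=[0.2860]
First v>=0 after going negative at step 41, time=2.0500

Answer: 2.0500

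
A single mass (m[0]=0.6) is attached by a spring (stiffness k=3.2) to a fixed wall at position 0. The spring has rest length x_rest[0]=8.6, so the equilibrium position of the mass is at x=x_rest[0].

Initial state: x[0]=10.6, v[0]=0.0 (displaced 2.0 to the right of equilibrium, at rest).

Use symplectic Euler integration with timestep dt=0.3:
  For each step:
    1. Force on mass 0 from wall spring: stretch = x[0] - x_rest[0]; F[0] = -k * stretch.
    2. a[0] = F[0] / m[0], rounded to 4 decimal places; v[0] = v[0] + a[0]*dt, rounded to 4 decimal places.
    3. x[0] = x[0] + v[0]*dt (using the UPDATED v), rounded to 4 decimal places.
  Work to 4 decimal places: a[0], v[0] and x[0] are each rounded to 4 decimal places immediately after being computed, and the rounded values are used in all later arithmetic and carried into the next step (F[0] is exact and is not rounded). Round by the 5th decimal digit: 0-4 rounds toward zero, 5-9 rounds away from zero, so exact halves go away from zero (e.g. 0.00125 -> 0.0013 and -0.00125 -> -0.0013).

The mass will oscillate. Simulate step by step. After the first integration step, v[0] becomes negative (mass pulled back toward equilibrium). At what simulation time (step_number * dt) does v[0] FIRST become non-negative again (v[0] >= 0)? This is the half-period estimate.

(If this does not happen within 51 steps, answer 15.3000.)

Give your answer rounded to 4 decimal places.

Answer: 1.5000

Derivation:
Step 0: x=[10.6000] v=[0.0000]
Step 1: x=[9.6400] v=[-3.2000]
Step 2: x=[8.1808] v=[-4.8640]
Step 3: x=[6.9228] v=[-4.1933]
Step 4: x=[6.4699] v=[-1.5098]
Step 5: x=[7.0394] v=[1.8984]
First v>=0 after going negative at step 5, time=1.5000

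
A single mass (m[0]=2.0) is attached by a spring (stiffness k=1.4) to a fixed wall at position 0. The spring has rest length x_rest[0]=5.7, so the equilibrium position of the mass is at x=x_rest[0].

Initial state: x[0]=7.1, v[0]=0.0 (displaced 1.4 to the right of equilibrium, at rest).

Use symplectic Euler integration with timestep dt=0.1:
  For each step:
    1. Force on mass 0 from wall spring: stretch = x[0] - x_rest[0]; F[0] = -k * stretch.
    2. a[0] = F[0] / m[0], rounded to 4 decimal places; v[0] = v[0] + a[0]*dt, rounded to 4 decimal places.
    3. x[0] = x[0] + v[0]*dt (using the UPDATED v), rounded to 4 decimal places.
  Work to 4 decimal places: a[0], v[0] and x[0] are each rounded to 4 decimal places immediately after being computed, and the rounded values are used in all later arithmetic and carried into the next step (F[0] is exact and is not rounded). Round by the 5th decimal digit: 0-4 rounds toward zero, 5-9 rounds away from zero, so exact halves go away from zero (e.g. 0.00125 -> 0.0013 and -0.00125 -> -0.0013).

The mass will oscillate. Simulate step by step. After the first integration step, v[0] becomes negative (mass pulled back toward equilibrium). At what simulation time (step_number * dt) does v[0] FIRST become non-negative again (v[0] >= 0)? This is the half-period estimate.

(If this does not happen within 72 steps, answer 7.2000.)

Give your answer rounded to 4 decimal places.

Step 0: x=[7.1000] v=[0.0000]
Step 1: x=[7.0902] v=[-0.0980]
Step 2: x=[7.0707] v=[-0.1953]
Step 3: x=[7.0416] v=[-0.2913]
Step 4: x=[7.0031] v=[-0.3852]
Step 5: x=[6.9555] v=[-0.4764]
Step 6: x=[6.8991] v=[-0.5643]
Step 7: x=[6.8343] v=[-0.6482]
Step 8: x=[6.7615] v=[-0.7276]
Step 9: x=[6.6813] v=[-0.8019]
Step 10: x=[6.5942] v=[-0.8706]
Step 11: x=[6.5009] v=[-0.9332]
Step 12: x=[6.4020] v=[-0.9893]
Step 13: x=[6.2982] v=[-1.0384]
Step 14: x=[6.1902] v=[-1.0803]
Step 15: x=[6.0787] v=[-1.1146]
Step 16: x=[5.9646] v=[-1.1411]
Step 17: x=[5.8486] v=[-1.1596]
Step 18: x=[5.7316] v=[-1.1700]
Step 19: x=[5.6144] v=[-1.1722]
Step 20: x=[5.4978] v=[-1.1662]
Step 21: x=[5.3826] v=[-1.1521]
Step 22: x=[5.2696] v=[-1.1299]
Step 23: x=[5.1596] v=[-1.0998]
Step 24: x=[5.0534] v=[-1.0620]
Step 25: x=[4.9517] v=[-1.0167]
Step 26: x=[4.8553] v=[-0.9643]
Step 27: x=[4.7648] v=[-0.9052]
Step 28: x=[4.6808] v=[-0.8397]
Step 29: x=[4.6040] v=[-0.7684]
Step 30: x=[4.5348] v=[-0.6917]
Step 31: x=[4.4738] v=[-0.6101]
Step 32: x=[4.4214] v=[-0.5243]
Step 33: x=[4.3779] v=[-0.4348]
Step 34: x=[4.3437] v=[-0.3423]
Step 35: x=[4.3190] v=[-0.2474]
Step 36: x=[4.3039] v=[-0.1507]
Step 37: x=[4.2986] v=[-0.0530]
Step 38: x=[4.3031] v=[0.0451]
First v>=0 after going negative at step 38, time=3.8000

Answer: 3.8000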